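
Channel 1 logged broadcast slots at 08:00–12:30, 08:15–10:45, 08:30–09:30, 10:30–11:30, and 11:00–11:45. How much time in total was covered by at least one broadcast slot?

Merged: 08:00–12:30.
Length: 4 h 30 min.

4 h 30 min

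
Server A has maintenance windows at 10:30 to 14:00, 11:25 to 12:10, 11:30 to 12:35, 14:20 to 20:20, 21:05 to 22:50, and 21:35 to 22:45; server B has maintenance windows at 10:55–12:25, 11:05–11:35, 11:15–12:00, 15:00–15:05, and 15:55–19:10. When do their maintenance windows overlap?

10:55-12:25, 15:00-15:05, 15:55-19:10

First set merges to 10:30-14:00, 14:20-20:20, 21:05-22:50.
Second set merges to 10:55-12:25, 15:00-15:05, 15:55-19:10.
10:30-14:00 ∩ B → 10:55-12:25.
14:20-20:20 ∩ B → 15:00-15:05, 15:55-19:10.
21:05-22:50 meets no B interval.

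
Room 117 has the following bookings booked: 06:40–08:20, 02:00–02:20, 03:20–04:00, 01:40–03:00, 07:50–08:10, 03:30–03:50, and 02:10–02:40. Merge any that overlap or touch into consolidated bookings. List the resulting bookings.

Sort by start: 01:40-03:00, 02:00-02:20, 02:10-02:40, 03:20-04:00, 03:30-03:50, 06:40-08:20, 07:50-08:10.
02:00-02:20 overlaps/touches 01:40-03:00 → extend to 01:40-03:00.
02:10-02:40 overlaps/touches 01:40-03:00 → extend to 01:40-03:00.
03:20-04:00 is disjoint → start new block.
03:30-03:50 overlaps/touches 03:20-04:00 → extend to 03:20-04:00.
06:40-08:20 is disjoint → start new block.
07:50-08:10 overlaps/touches 06:40-08:20 → extend to 06:40-08:20.

01:40-03:00, 03:20-04:00, 06:40-08:20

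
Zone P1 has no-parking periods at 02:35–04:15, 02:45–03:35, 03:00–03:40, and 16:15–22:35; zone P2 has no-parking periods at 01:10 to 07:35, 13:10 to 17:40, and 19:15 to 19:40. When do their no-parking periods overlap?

02:35–04:15, 16:15–17:40, 19:15–19:40

Merge the first list: 02:35–04:15, 16:15–22:35.
02:35–04:15 meets the second set on 02:35–04:15.
16:15–22:35 meets the second set on 16:15–17:40, 19:15–19:40.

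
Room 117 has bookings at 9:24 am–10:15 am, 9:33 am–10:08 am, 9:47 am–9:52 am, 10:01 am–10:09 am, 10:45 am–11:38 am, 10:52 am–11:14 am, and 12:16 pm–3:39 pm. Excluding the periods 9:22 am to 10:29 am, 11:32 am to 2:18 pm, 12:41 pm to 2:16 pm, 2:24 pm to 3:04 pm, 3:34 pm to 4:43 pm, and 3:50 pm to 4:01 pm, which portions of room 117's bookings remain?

10:45 am–11:32 am, 2:18 pm–2:24 pm, 3:04 pm–3:34 pm

Merge the first list: 9:24 am–10:15 am, 10:45 am–11:38 am, 12:16 pm–3:39 pm.
Merge the second list: 9:22 am–10:29 am, 11:32 am–2:18 pm, 2:24 pm–3:04 pm, 3:34 pm–4:43 pm.
9:24 am–10:15 am: entirely removed.
10:45 am–11:38 am \ B = 10:45 am–11:32 am.
12:16 pm–3:39 pm \ B = 2:18 pm–2:24 pm, 3:04 pm–3:34 pm.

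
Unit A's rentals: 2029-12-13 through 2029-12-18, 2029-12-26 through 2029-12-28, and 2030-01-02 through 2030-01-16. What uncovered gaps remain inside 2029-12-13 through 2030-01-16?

Covered (merged): 2029-12-13 through 2029-12-18, 2029-12-26 through 2029-12-28, 2030-01-02 through 2030-01-16.
Complement within 2029-12-13 through 2030-01-16: 2029-12-19 through 2029-12-25, 2029-12-29 through 2030-01-01.

2029-12-19 through 2029-12-25, 2029-12-29 through 2030-01-01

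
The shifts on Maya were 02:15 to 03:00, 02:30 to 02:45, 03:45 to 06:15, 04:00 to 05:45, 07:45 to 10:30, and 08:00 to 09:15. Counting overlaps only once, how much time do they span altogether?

Merged: 02:15-03:00, 03:45-06:15, 07:45-10:30.
Lengths: 45 min + 2 h 30 min + 2 h 45 min = 6 h.

6 h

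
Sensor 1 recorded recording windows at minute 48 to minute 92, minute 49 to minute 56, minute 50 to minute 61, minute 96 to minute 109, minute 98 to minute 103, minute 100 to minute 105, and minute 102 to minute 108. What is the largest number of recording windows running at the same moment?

4

Walk the sorted start/end points keeping a running depth.
The depth first hits 4 at minute 102.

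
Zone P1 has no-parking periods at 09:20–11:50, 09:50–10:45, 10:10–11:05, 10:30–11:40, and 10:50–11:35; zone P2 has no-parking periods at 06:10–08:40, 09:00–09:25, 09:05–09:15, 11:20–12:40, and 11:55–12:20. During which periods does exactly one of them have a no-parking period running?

06:10–08:40, 09:00–09:20, 09:25–11:20, 11:50–12:40

A, merged: 09:20–11:50.
B, merged: 06:10–08:40, 09:00–09:25, 11:20–12:40.
A but not B: 09:25–11:20.
B but not A: 06:10–08:40, 09:00–09:20, 11:50–12:40.
Combining gives A △ B.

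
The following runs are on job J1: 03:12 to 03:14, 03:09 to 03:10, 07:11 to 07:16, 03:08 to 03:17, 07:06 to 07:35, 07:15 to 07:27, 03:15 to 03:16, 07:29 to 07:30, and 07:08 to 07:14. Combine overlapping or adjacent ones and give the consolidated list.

03:08-03:17, 07:06-07:35

Sort by start: 03:08-03:17, 03:09-03:10, 03:12-03:14, 03:15-03:16, 07:06-07:35, 07:08-07:14, 07:11-07:16, 07:15-07:27, 07:29-07:30.
03:09-03:10 overlaps/touches 03:08-03:17 → extend to 03:08-03:17.
03:12-03:14 overlaps/touches 03:08-03:17 → extend to 03:08-03:17.
03:15-03:16 overlaps/touches 03:08-03:17 → extend to 03:08-03:17.
07:06-07:35 is disjoint → start new block.
07:08-07:14 overlaps/touches 07:06-07:35 → extend to 07:06-07:35.
07:11-07:16 overlaps/touches 07:06-07:35 → extend to 07:06-07:35.
07:15-07:27 overlaps/touches 07:06-07:35 → extend to 07:06-07:35.
07:29-07:30 overlaps/touches 07:06-07:35 → extend to 07:06-07:35.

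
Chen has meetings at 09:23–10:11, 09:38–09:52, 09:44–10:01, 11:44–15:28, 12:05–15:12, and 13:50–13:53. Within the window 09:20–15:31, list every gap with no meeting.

Covered (merged): 09:23–10:11, 11:44–15:28.
Gaps within 09:20–15:31: 09:20–09:23, 10:11–11:44, 15:28–15:31.

09:20–09:23, 10:11–11:44, 15:28–15:31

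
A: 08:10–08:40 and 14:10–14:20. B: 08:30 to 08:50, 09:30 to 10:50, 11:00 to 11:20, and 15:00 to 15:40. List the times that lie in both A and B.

08:30-08:40

08:10-08:40 meets the second set on 08:30-08:40.
14:10-14:20: no overlap with the second set.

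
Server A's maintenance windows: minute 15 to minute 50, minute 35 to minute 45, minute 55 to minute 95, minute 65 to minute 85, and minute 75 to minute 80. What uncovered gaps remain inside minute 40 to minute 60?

minute 50 to minute 55

After merging, the occupied span is minute 15 to minute 50, minute 55 to minute 95.
Gaps within minute 40 to minute 60: minute 50 to minute 55.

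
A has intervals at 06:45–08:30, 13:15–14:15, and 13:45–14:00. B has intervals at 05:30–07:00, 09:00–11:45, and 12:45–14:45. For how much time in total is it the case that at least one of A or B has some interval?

A, merged: 06:45–08:30, 13:15–14:15.
A ∪ B = 05:30–08:30, 09:00–11:45, 12:45–14:45.
Total: 3 h + 2 h 45 min + 2 h = 7 h 45 min.

7 h 45 min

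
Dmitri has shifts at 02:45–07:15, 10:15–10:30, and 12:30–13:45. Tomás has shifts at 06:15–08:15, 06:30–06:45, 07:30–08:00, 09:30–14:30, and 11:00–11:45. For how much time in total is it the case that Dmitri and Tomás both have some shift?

B, merged: 06:15–08:15, 09:30–14:30.
A ∩ B = 06:15–07:15, 10:15–10:30, 12:30–13:45.
Total: 1 h + 15 min + 1 h 15 min = 2 h 30 min.

2 h 30 min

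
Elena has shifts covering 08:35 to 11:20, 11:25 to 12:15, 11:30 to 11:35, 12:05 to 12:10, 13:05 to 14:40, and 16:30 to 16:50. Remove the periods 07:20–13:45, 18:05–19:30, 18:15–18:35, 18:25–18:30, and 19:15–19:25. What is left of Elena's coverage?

Merge the first list: 08:35–11:20, 11:25–12:15, 13:05–14:40, 16:30–16:50.
Merge the second list: 07:20–13:45, 18:05–19:30.
08:35–11:20: entirely removed.
11:25–12:15: entirely removed.
13:05–14:40 \ B = 13:45–14:40.
16:30–16:50: nothing removed.

13:45–14:40, 16:30–16:50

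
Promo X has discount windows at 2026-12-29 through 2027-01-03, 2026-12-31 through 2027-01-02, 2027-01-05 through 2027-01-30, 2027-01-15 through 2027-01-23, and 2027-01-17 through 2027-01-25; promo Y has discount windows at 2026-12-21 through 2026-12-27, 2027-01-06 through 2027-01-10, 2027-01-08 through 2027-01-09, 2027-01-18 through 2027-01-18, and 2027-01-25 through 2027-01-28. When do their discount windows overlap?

2027-01-06 through 2027-01-10, 2027-01-18 through 2027-01-18, 2027-01-25 through 2027-01-28

Merge the first list: 2026-12-29 through 2027-01-03, 2027-01-05 through 2027-01-30.
Merge the second list: 2026-12-21 through 2026-12-27, 2027-01-06 through 2027-01-10, 2027-01-18 through 2027-01-18, 2027-01-25 through 2027-01-28.
2026-12-29 through 2027-01-03 falls entirely outside B.
2027-01-05 through 2027-01-30 overlaps B on 2027-01-06 through 2027-01-10, 2027-01-18 through 2027-01-18, 2027-01-25 through 2027-01-28.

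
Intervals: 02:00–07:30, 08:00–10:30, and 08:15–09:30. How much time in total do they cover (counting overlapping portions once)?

Merged: 02:00–07:30, 08:00–10:30.
Lengths: 5 h 30 min + 2 h 30 min = 8 h.

8 h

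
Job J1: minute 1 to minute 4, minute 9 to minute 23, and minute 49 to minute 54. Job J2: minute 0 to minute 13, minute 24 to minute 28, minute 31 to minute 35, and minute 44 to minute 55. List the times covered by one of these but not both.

minute 0 to minute 1, minute 4 to minute 9, minute 13 to minute 23, minute 24 to minute 28, minute 31 to minute 35, minute 44 to minute 49, minute 54 to minute 55

Only in the first: minute 13 to minute 23.
Only in the second: minute 0 to minute 1, minute 4 to minute 9, minute 24 to minute 28, minute 31 to minute 35, minute 44 to minute 49, minute 54 to minute 55.
Together these are the periods covered by exactly one.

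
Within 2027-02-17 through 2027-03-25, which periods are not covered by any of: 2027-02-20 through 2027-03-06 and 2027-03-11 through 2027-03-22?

Covered (merged): 2027-02-20 through 2027-03-06, 2027-03-11 through 2027-03-22.
Uncovered inside 2027-02-17 through 2027-03-25: 2027-02-17 through 2027-02-19, 2027-03-07 through 2027-03-10, 2027-03-23 through 2027-03-25.

2027-02-17 through 2027-02-19, 2027-03-07 through 2027-03-10, 2027-03-23 through 2027-03-25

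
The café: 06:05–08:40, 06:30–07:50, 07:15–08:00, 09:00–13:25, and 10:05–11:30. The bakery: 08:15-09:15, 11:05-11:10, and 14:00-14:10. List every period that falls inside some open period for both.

08:15-08:40, 09:00-09:15, 11:05-11:10

A, merged: 06:05-08:40, 09:00-13:25.
06:05-08:40 meets the second set on 08:15-08:40.
09:00-13:25 meets the second set on 09:00-09:15, 11:05-11:10.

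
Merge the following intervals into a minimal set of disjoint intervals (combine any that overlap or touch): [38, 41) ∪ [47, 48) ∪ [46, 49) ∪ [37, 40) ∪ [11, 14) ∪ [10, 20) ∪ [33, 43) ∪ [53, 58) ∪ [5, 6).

Sort by start: [5, 6), [10, 20), [11, 14), [33, 43), [37, 40), [38, 41), [46, 49), [47, 48), [53, 58).
[10, 20) is disjoint → start new block.
[11, 14) overlaps/touches [10, 20) → extend to [10, 20).
[33, 43) is disjoint → start new block.
[37, 40) overlaps/touches [33, 43) → extend to [33, 43).
[38, 41) overlaps/touches [33, 43) → extend to [33, 43).
[46, 49) is disjoint → start new block.
[47, 48) overlaps/touches [46, 49) → extend to [46, 49).
[53, 58) is disjoint → start new block.

[5, 6) ∪ [10, 20) ∪ [33, 43) ∪ [46, 49) ∪ [53, 58)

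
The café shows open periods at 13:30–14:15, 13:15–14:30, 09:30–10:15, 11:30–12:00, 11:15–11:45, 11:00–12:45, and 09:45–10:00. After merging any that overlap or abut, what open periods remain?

09:30–10:15, 11:00–12:45, 13:15–14:30

Sort by start: 09:30–10:15, 09:45–10:00, 11:00–12:45, 11:15–11:45, 11:30–12:00, 13:15–14:30, 13:30–14:15.
09:45–10:00 overlaps/touches 09:30–10:15 → extend to 09:30–10:15.
11:00–12:45 is disjoint → start new block.
11:15–11:45 overlaps/touches 11:00–12:45 → extend to 11:00–12:45.
11:30–12:00 overlaps/touches 11:00–12:45 → extend to 11:00–12:45.
13:15–14:30 is disjoint → start new block.
13:30–14:15 overlaps/touches 13:15–14:30 → extend to 13:15–14:30.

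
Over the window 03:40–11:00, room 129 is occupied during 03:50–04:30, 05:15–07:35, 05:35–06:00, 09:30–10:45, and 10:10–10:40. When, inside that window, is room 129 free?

The merged coverage is 03:50–04:30, 05:15–07:35, 09:30–10:45.
Gaps within 03:40–11:00: 03:40–03:50, 04:30–05:15, 07:35–09:30, 10:45–11:00.

03:40–03:50, 04:30–05:15, 07:35–09:30, 10:45–11:00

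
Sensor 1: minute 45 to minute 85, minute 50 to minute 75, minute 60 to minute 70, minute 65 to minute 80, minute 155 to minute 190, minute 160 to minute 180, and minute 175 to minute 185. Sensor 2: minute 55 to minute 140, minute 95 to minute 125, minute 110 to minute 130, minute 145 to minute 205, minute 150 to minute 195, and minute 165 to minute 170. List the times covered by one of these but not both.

minute 45 to minute 55, minute 85 to minute 140, minute 145 to minute 155, minute 190 to minute 205

First set merges to minute 45 to minute 85, minute 155 to minute 190.
Second set merges to minute 55 to minute 140, minute 145 to minute 205.
A but not B: minute 45 to minute 55.
B but not A: minute 85 to minute 140, minute 145 to minute 155, minute 190 to minute 205.
Combining gives A △ B.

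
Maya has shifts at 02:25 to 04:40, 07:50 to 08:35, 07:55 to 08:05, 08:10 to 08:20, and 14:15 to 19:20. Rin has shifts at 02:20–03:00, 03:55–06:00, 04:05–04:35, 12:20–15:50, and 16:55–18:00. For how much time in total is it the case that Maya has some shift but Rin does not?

A, merged: 02:25–04:40, 07:50–08:35, 14:15–19:20.
B, merged: 02:20–03:00, 03:55–06:00, 12:20–15:50, 16:55–18:00.
A \ B = 03:00–03:55, 07:50–08:35, 15:50–16:55, 18:00–19:20.
Total: 55 min + 45 min + 1 h 5 min + 1 h 20 min = 4 h 5 min.

4 h 5 min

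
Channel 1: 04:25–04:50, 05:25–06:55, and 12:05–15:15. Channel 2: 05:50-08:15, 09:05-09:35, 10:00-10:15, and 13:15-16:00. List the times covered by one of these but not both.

Only in the first: 04:25–04:50, 05:25–05:50, 12:05–13:15.
Only in the second: 06:55–08:15, 09:05–09:35, 10:00–10:15, 15:15–16:00.
Together these are the periods covered by exactly one.

04:25–04:50, 05:25–05:50, 06:55–08:15, 09:05–09:35, 10:00–10:15, 12:05–13:15, 15:15–16:00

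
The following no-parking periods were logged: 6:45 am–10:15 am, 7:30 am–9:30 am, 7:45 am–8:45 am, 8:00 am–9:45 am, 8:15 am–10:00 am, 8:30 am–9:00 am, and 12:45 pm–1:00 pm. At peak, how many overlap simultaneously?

Sweep endpoints in order; track running count of active intervals.
Peak of 6 reached at 8:30 am.

6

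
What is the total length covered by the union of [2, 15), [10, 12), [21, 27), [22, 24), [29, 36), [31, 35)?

26

Merged: [2, 15), [21, 27), [29, 36).
Lengths: 13 + 6 + 7 = 26.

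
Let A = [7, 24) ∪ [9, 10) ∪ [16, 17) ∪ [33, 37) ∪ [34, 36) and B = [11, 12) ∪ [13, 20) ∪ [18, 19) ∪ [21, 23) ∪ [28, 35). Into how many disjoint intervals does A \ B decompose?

Merge the first list: [7, 24), [33, 37).
Merge the second list: [11, 12), [13, 20), [21, 23), [28, 35).
A \ B = [7, 11), [12, 13), [20, 21), [23, 24), [35, 37).
That is 5 disjoint pieces.

5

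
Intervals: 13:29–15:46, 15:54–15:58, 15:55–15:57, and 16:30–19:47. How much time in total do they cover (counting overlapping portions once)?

Merged: 13:29-15:46, 15:54-15:58, 16:30-19:47.
Lengths: 2 h 17 min + 4 min + 3 h 17 min = 5 h 38 min.

5 h 38 min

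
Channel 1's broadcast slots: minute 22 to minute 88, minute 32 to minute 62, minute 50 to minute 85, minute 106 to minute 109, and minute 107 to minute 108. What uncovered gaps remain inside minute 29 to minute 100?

The merged coverage is minute 22 to minute 88, minute 106 to minute 109.
Gaps within minute 29 to minute 100: minute 88 to minute 100.

minute 88 to minute 100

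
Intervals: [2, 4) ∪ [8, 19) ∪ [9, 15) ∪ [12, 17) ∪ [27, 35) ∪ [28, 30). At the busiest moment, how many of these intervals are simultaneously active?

3

At 12, 3 of the intervals are simultaneously active.
No point has more.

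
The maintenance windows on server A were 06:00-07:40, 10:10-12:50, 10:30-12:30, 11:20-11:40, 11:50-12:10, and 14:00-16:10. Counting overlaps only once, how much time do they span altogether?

6 h 30 min

Merged: 06:00-07:40, 10:10-12:50, 14:00-16:10.
Lengths: 1 h 40 min + 2 h 40 min + 2 h 10 min = 6 h 30 min.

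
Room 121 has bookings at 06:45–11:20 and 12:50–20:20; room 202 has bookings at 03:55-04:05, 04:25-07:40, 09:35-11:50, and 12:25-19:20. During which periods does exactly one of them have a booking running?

A \ B = 07:40-09:35, 19:20-20:20.
B \ A = 03:55-04:05, 04:25-06:45, 11:20-11:50, 12:25-12:50.
Union of the two gives the symmetric difference.

03:55-04:05, 04:25-06:45, 07:40-09:35, 11:20-11:50, 12:25-12:50, 19:20-20:20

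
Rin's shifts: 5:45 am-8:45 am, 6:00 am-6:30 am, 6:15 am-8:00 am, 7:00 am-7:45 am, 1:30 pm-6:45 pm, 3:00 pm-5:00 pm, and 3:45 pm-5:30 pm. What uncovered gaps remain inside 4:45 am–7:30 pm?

4:45 am–5:45 am, 8:45 am–1:30 pm, 6:45 pm–7:30 pm

Covered (merged): 5:45 am–8:45 am, 1:30 pm–6:45 pm.
Uncovered inside 4:45 am–7:30 pm: 4:45 am–5:45 am, 8:45 am–1:30 pm, 6:45 pm–7:30 pm.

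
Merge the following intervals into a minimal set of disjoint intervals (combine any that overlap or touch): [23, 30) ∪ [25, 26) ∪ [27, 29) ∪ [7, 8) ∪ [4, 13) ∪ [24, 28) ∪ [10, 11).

[4, 13) ∪ [23, 30)

Sort by start: [4, 13), [7, 8), [10, 11), [23, 30), [24, 28), [25, 26), [27, 29).
[7, 8) overlaps/touches [4, 13) → extend to [4, 13).
[10, 11) overlaps/touches [4, 13) → extend to [4, 13).
[23, 30) is disjoint → start new block.
[24, 28) overlaps/touches [23, 30) → extend to [23, 30).
[25, 26) overlaps/touches [23, 30) → extend to [23, 30).
[27, 29) overlaps/touches [23, 30) → extend to [23, 30).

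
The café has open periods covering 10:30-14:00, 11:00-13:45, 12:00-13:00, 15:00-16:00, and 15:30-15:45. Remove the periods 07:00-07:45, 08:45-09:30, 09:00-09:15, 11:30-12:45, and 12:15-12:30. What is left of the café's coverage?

10:30-11:30, 12:45-14:00, 15:00-16:00

A, merged: 10:30-14:00, 15:00-16:00.
B, merged: 07:00-07:45, 08:45-09:30, 11:30-12:45.
10:30-14:00 with B removed leaves 10:30-11:30, 12:45-14:00.
15:00-16:00 is untouched.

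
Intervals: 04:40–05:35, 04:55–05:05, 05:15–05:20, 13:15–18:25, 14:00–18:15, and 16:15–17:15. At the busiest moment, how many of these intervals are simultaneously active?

Walk the sorted start/end points keeping a running depth.
The depth first hits 3 at 16:15.

3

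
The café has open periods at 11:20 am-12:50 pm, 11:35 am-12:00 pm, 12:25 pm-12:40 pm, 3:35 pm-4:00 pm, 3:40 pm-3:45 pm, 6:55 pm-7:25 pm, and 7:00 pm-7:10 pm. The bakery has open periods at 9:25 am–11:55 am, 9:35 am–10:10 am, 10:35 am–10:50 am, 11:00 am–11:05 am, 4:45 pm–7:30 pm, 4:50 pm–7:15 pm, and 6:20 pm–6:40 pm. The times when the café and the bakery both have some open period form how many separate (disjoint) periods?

2

A, merged: 11:20 am–12:50 pm, 3:35 pm–4:00 pm, 6:55 pm–7:25 pm.
B, merged: 9:25 am–11:55 am, 4:45 pm–7:30 pm.
A ∩ B = 11:20 am–11:55 am, 6:55 pm–7:25 pm.
That is 2 disjoint pieces.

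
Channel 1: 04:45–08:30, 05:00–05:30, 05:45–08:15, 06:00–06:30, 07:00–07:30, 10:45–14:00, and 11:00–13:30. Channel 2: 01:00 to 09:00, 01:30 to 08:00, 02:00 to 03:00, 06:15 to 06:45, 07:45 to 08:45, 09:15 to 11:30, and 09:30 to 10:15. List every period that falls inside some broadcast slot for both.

Merge the first list: 04:45–08:30, 10:45–14:00.
Merge the second list: 01:00–09:00, 09:15–11:30.
04:45–08:30 ∩ B → 04:45–08:30.
10:45–14:00 ∩ B → 10:45–11:30.

04:45–08:30, 10:45–11:30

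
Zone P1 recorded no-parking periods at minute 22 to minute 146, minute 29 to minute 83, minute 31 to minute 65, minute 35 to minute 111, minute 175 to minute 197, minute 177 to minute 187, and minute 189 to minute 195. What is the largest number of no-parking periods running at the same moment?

Walk the sorted start/end points keeping a running depth.
The depth first hits 4 at minute 35.

4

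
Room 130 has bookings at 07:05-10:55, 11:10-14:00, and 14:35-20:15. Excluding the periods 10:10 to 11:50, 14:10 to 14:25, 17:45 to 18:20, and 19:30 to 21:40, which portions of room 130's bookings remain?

07:05–10:55 \ B = 07:05–10:10.
11:10–14:00 \ B = 11:50–14:00.
14:35–20:15 \ B = 14:35–17:45, 18:20–19:30.

07:05–10:10, 11:50–14:00, 14:35–17:45, 18:20–19:30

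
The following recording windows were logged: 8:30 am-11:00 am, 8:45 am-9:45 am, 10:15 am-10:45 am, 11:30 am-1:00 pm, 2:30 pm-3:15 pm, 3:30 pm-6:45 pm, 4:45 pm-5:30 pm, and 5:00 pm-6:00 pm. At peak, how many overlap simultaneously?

3

Walk the sorted start/end points keeping a running depth.
The depth first hits 3 at 5:00 pm.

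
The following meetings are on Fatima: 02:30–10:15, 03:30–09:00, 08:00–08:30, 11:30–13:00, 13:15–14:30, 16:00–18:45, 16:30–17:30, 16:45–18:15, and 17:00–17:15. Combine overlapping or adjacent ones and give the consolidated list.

03:30–09:00 overlaps/touches 02:30–10:15 → extend to 02:30–10:15.
08:00–08:30 overlaps/touches 02:30–10:15 → extend to 02:30–10:15.
11:30–13:00 is disjoint → start new block.
13:15–14:30 is disjoint → start new block.
16:00–18:45 is disjoint → start new block.
16:30–17:30 overlaps/touches 16:00–18:45 → extend to 16:00–18:45.
16:45–18:15 overlaps/touches 16:00–18:45 → extend to 16:00–18:45.
17:00–17:15 overlaps/touches 16:00–18:45 → extend to 16:00–18:45.

02:30–10:15, 11:30–13:00, 13:15–14:30, 16:00–18:45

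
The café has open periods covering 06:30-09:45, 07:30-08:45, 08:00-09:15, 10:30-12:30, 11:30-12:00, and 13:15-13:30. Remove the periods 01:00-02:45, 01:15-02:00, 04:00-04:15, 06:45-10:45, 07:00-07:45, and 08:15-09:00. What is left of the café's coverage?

06:30–06:45, 10:45–12:30, 13:15–13:30

Merge the first list: 06:30–09:45, 10:30–12:30, 13:15–13:30.
Merge the second list: 01:00–02:45, 04:00–04:15, 06:45–10:45.
06:30–09:45 \ B = 06:30–06:45.
10:30–12:30 \ B = 10:45–12:30.
13:15–13:30: nothing removed.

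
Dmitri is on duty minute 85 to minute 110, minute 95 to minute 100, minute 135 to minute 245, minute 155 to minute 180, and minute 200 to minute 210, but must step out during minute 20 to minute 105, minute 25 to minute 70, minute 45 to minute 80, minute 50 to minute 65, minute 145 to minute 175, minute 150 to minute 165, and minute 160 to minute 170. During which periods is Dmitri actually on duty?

minute 105 to minute 110, minute 135 to minute 145, minute 175 to minute 245

Merge the first list: minute 85 to minute 110, minute 135 to minute 245.
Merge the second list: minute 20 to minute 105, minute 145 to minute 175.
minute 85 to minute 110 \ B = minute 105 to minute 110.
minute 135 to minute 245 \ B = minute 135 to minute 145, minute 175 to minute 245.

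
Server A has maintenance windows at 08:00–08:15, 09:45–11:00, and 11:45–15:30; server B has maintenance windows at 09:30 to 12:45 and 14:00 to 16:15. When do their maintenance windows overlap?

08:00–08:15: no overlap with the second set.
09:45–11:00 meets the second set on 09:45–11:00.
11:45–15:30 meets the second set on 11:45–12:45, 14:00–15:30.

09:45–11:00, 11:45–12:45, 14:00–15:30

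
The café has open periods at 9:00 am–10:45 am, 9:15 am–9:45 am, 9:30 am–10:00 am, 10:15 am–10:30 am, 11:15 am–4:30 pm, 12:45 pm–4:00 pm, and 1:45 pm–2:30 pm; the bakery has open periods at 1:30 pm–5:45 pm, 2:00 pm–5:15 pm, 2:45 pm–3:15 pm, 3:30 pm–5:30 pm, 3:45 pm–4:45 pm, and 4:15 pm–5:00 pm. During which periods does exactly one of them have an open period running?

Merge the first list: 9:00 am–10:45 am, 11:15 am–4:30 pm.
Merge the second list: 1:30 pm–5:45 pm.
Only in the first: 9:00 am–10:45 am, 11:15 am–1:30 pm.
Only in the second: 4:30 pm–5:45 pm.
Together these are the periods covered by exactly one.

9:00 am–10:45 am, 11:15 am–1:30 pm, 4:30 pm–5:45 pm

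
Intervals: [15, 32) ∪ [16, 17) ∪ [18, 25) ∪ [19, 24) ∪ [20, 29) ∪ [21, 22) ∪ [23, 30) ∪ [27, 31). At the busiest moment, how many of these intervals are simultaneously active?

Sweep endpoints in order; track running count of active intervals.
Peak of 5 reached at 21.

5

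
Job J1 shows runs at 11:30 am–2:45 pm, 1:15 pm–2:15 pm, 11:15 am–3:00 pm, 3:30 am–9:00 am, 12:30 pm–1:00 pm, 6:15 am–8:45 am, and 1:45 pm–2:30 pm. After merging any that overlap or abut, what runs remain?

3:30 am–9:00 am, 11:15 am–3:00 pm

Sort by start: 3:30 am–9:00 am, 6:15 am–8:45 am, 11:15 am–3:00 pm, 11:30 am–2:45 pm, 12:30 pm–1:00 pm, 1:15 pm–2:15 pm, 1:45 pm–2:30 pm.
6:15 am–8:45 am overlaps/touches 3:30 am–9:00 am → extend to 3:30 am–9:00 am.
11:15 am–3:00 pm is disjoint → start new block.
11:30 am–2:45 pm overlaps/touches 11:15 am–3:00 pm → extend to 11:15 am–3:00 pm.
12:30 pm–1:00 pm overlaps/touches 11:15 am–3:00 pm → extend to 11:15 am–3:00 pm.
1:15 pm–2:15 pm overlaps/touches 11:15 am–3:00 pm → extend to 11:15 am–3:00 pm.
1:45 pm–2:30 pm overlaps/touches 11:15 am–3:00 pm → extend to 11:15 am–3:00 pm.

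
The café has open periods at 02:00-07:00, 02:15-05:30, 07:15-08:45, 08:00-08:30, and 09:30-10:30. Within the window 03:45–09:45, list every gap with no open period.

Covered (merged): 02:00–07:00, 07:15–08:45, 09:30–10:30.
Complement within 03:45–09:45: 07:00–07:15, 08:45–09:30.

07:00–07:15, 08:45–09:30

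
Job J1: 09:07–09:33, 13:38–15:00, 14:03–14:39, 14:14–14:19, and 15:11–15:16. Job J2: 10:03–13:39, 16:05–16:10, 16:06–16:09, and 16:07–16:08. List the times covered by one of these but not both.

A, merged: 09:07-09:33, 13:38-15:00, 15:11-15:16.
B, merged: 10:03-13:39, 16:05-16:10.
Only in the first: 09:07-09:33, 13:39-15:00, 15:11-15:16.
Only in the second: 10:03-13:38, 16:05-16:10.
Together these are the periods covered by exactly one.

09:07-09:33, 10:03-13:38, 13:39-15:00, 15:11-15:16, 16:05-16:10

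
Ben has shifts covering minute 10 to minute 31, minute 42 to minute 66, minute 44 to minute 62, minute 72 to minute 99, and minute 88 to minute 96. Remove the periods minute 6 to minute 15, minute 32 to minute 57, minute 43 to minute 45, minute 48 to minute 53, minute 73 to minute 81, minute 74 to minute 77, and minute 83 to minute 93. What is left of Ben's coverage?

minute 15 to minute 31, minute 57 to minute 66, minute 72 to minute 73, minute 81 to minute 83, minute 93 to minute 99

A, merged: minute 10 to minute 31, minute 42 to minute 66, minute 72 to minute 99.
B, merged: minute 6 to minute 15, minute 32 to minute 57, minute 73 to minute 81, minute 83 to minute 93.
minute 10 to minute 31 with B removed leaves minute 15 to minute 31.
minute 42 to minute 66 with B removed leaves minute 57 to minute 66.
minute 72 to minute 99 with B removed leaves minute 72 to minute 73, minute 81 to minute 83, minute 93 to minute 99.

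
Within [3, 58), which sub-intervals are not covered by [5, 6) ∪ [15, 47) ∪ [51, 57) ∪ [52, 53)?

The merged coverage is [5, 6), [15, 47), [51, 57).
Uncovered inside [3, 58): [3, 5), [6, 15), [47, 51), [57, 58).

[3, 5) ∪ [6, 15) ∪ [47, 51) ∪ [57, 58)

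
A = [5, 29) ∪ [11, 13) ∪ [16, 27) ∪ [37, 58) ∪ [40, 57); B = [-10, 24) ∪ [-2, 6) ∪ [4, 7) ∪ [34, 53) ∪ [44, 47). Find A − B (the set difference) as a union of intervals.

[24, 29) ∪ [53, 58)

Merge the first list: [5, 29), [37, 58).
Merge the second list: [-10, 24), [34, 53).
[5, 29) minus B → [24, 29).
[37, 58) minus B → [53, 58).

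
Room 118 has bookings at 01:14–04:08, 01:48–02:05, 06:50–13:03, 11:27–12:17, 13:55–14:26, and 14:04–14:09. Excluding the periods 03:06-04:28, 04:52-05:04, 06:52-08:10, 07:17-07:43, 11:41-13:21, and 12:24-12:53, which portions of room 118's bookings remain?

01:14–03:06, 06:50–06:52, 08:10–11:41, 13:55–14:26

First set merges to 01:14–04:08, 06:50–13:03, 13:55–14:26.
Second set merges to 03:06–04:28, 04:52–05:04, 06:52–08:10, 11:41–13:21.
01:14–04:08 minus B → 01:14–03:06.
06:50–13:03 minus B → 06:50–06:52, 08:10–11:41.
13:55–14:26: no B overlap → unchanged.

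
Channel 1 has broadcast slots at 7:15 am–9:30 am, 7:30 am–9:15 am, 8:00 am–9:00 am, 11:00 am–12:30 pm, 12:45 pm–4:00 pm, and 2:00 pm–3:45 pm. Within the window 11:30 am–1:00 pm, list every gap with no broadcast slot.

12:30 pm–12:45 pm

After merging, the occupied span is 7:15 am–9:30 am, 11:00 am–12:30 pm, 12:45 pm–4:00 pm.
Uncovered inside 11:30 am–1:00 pm: 12:30 pm–12:45 pm.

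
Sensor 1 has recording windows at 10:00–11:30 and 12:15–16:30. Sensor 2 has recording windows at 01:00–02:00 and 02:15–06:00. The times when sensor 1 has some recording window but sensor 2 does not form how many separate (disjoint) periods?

2

A \ B = 10:00–11:30, 12:15–16:30.
That is 2 disjoint pieces.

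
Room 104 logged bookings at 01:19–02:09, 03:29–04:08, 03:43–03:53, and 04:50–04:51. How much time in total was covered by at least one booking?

1 h 30 min

Merged: 01:19–02:09, 03:29–04:08, 04:50–04:51.
Lengths: 50 min + 39 min + 1 min = 1 h 30 min.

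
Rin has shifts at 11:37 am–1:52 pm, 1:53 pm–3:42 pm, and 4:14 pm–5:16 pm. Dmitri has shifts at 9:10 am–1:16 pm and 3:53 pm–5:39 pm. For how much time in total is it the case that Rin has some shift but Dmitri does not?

2 h 25 min

A \ B = 1:16 pm–1:52 pm, 1:53 pm–3:42 pm.
Total: 36 min + 1 h 49 min = 2 h 25 min.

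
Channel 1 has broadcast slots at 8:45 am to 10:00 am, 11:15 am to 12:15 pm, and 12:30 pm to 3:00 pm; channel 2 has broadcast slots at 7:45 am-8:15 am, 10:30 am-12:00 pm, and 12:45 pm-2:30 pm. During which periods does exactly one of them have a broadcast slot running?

7:45 am–8:15 am, 8:45 am–10:00 am, 10:30 am–11:15 am, 12:00 pm–12:15 pm, 12:30 pm–12:45 pm, 2:30 pm–3:00 pm

A \ B = 8:45 am–10:00 am, 12:00 pm–12:15 pm, 12:30 pm–12:45 pm, 2:30 pm–3:00 pm.
B \ A = 7:45 am–8:15 am, 10:30 am–11:15 am.
Union of the two gives the symmetric difference.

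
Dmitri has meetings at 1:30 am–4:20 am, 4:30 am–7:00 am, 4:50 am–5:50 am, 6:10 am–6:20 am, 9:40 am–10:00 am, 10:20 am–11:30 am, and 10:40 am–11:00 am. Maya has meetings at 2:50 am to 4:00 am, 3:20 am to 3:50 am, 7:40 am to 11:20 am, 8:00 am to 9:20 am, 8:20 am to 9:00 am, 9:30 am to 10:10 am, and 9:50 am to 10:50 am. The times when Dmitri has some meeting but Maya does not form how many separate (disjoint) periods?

First set merges to 1:30 am-4:20 am, 4:30 am-7:00 am, 9:40 am-10:00 am, 10:20 am-11:30 am.
Second set merges to 2:50 am-4:00 am, 7:40 am-11:20 am.
A \ B = 1:30 am-2:50 am, 4:00 am-4:20 am, 4:30 am-7:00 am, 11:20 am-11:30 am.
That is 4 disjoint pieces.

4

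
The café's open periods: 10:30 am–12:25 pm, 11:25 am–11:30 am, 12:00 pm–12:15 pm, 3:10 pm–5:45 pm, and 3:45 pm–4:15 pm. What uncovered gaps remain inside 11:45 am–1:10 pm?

After merging, the occupied span is 10:30 am-12:25 pm, 3:10 pm-5:45 pm.
Uncovered inside 11:45 am-1:10 pm: 12:25 pm-1:10 pm.

12:25 pm-1:10 pm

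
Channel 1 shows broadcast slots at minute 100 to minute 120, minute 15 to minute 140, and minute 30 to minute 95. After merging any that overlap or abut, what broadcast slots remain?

Sort by start: minute 15 to minute 140, minute 30 to minute 95, minute 100 to minute 120.
minute 30 to minute 95 overlaps/touches minute 15 to minute 140 → extend to minute 15 to minute 140.
minute 100 to minute 120 overlaps/touches minute 15 to minute 140 → extend to minute 15 to minute 140.

minute 15 to minute 140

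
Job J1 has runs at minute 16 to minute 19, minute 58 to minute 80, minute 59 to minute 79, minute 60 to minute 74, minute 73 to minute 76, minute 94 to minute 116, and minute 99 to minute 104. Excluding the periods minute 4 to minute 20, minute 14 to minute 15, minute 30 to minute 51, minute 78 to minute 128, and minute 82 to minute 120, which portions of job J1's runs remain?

First set merges to minute 16 to minute 19, minute 58 to minute 80, minute 94 to minute 116.
Second set merges to minute 4 to minute 20, minute 30 to minute 51, minute 78 to minute 128.
minute 16 to minute 19 lies entirely inside B → drops out.
minute 58 to minute 80 with B removed leaves minute 58 to minute 78.
minute 94 to minute 116 lies entirely inside B → drops out.

minute 58 to minute 78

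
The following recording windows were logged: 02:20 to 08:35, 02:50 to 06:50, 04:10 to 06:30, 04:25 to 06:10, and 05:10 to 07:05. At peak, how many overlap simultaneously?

5

Sweep endpoints in order; track running count of active intervals.
Peak of 5 reached at 05:10.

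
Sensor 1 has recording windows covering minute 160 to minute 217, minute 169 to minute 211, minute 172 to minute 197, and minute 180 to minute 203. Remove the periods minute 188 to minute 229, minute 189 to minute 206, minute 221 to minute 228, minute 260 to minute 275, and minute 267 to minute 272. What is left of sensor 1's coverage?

minute 160 to minute 188

A, merged: minute 160 to minute 217.
B, merged: minute 188 to minute 229, minute 260 to minute 275.
minute 160 to minute 217 \ B = minute 160 to minute 188.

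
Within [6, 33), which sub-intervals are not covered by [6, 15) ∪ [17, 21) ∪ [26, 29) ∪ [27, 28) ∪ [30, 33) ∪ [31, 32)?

After merging, the occupied span is [6, 15), [17, 21), [26, 29), [30, 33).
Uncovered inside [6, 33): [15, 17), [21, 26), [29, 30).

[15, 17) ∪ [21, 26) ∪ [29, 30)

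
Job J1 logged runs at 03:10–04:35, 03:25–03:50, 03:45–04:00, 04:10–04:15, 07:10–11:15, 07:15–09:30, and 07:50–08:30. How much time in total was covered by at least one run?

Merged: 03:10–04:35, 07:10–11:15.
Lengths: 1 h 25 min + 4 h 5 min = 5 h 30 min.

5 h 30 min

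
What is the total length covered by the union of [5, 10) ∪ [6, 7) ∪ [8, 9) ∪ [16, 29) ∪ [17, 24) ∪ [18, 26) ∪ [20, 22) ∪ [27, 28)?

Merged: [5, 10), [16, 29).
Lengths: 5 + 13 = 18.

18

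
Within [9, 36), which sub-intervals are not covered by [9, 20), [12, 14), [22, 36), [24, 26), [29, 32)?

After merging, the occupied span is [9, 20), [22, 36).
Complement within [9, 36): [20, 22).

[20, 22)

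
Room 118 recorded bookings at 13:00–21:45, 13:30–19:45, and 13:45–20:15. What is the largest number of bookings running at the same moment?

Sweep endpoints in order; track running count of active intervals.
Peak of 3 reached at 13:45.

3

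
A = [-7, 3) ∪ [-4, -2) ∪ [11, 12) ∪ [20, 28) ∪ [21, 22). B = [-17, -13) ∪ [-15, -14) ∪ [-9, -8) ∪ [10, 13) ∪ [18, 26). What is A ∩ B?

[11, 12) ∪ [20, 26)

Merge the first list: [-7, 3), [11, 12), [20, 28).
Merge the second list: [-17, -13), [-9, -8), [10, 13), [18, 26).
[-7, 3) meets no B interval.
[11, 12) ∩ B → [11, 12).
[20, 28) ∩ B → [20, 26).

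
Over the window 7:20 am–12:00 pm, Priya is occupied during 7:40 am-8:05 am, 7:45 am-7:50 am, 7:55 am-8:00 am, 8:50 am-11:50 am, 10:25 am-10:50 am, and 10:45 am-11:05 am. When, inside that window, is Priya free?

Covered (merged): 7:40 am-8:05 am, 8:50 am-11:50 am.
Complement within 7:20 am-12:00 pm: 7:20 am-7:40 am, 8:05 am-8:50 am, 11:50 am-12:00 pm.

7:20 am-7:40 am, 8:05 am-8:50 am, 11:50 am-12:00 pm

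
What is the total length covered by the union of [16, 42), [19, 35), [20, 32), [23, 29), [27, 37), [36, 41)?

26

Merged: [16, 42).
Length: 26.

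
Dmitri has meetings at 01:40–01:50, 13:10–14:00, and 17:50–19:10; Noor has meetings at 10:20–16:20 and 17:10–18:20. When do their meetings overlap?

13:10–14:00, 17:50–18:20

01:40–01:50 falls entirely outside B.
13:10–14:00 overlaps B on 13:10–14:00.
17:50–19:10 overlaps B on 17:50–18:20.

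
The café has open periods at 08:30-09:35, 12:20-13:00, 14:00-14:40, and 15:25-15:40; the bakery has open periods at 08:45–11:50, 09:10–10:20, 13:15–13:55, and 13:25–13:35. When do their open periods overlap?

08:45-09:35

Second set merges to 08:45-11:50, 13:15-13:55.
08:30-09:35 meets the second set on 08:45-09:35.
12:20-13:00: no overlap with the second set.
14:00-14:40: no overlap with the second set.
15:25-15:40: no overlap with the second set.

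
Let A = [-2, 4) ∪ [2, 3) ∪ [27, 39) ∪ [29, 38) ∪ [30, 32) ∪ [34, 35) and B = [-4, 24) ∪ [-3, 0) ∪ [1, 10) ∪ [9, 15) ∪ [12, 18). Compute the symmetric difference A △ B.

First set merges to [-2, 4), [27, 39).
Second set merges to [-4, 24).
A \ B = [27, 39).
B \ A = [-4, -2), [4, 24).
Union of the two gives the symmetric difference.

[-4, -2) ∪ [4, 24) ∪ [27, 39)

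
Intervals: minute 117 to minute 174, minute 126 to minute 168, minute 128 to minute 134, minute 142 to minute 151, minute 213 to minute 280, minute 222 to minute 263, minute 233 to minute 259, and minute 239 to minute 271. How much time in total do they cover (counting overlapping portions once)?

124 minutes

Merged: minute 117 to minute 174, minute 213 to minute 280.
Lengths: 57 minutes + 67 minutes = 124 minutes.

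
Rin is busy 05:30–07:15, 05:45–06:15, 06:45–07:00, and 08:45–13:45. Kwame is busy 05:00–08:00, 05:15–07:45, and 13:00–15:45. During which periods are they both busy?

05:30-07:15, 13:00-13:45

Merge the first list: 05:30-07:15, 08:45-13:45.
Merge the second list: 05:00-08:00, 13:00-15:45.
05:30-07:15 overlaps B on 05:30-07:15.
08:45-13:45 overlaps B on 13:00-13:45.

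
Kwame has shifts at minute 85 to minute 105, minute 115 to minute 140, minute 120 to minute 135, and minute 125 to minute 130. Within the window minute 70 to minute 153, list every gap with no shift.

Covered (merged): minute 85 to minute 105, minute 115 to minute 140.
Complement within minute 70 to minute 153: minute 70 to minute 85, minute 105 to minute 115, minute 140 to minute 153.

minute 70 to minute 85, minute 105 to minute 115, minute 140 to minute 153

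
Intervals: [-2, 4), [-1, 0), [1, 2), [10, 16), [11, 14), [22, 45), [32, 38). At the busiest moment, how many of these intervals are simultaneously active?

At -1, 2 of the intervals are simultaneously active.
No point has more.

2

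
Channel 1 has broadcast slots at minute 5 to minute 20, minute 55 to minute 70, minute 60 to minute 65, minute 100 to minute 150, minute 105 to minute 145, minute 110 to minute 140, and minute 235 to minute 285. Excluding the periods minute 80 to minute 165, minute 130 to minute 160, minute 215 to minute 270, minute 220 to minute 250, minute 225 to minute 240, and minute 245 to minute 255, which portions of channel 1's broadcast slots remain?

minute 5 to minute 20, minute 55 to minute 70, minute 270 to minute 285

Merge the first list: minute 5 to minute 20, minute 55 to minute 70, minute 100 to minute 150, minute 235 to minute 285.
Merge the second list: minute 80 to minute 165, minute 215 to minute 270.
minute 5 to minute 20: nothing removed.
minute 55 to minute 70: nothing removed.
minute 100 to minute 150: entirely removed.
minute 235 to minute 285 \ B = minute 270 to minute 285.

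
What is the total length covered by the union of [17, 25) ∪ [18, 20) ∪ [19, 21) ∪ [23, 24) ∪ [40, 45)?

13

Merged: [17, 25), [40, 45).
Lengths: 8 + 5 = 13.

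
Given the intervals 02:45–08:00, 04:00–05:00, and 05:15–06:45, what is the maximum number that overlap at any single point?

2

At 04:00, 2 of the intervals are simultaneously active.
No point has more.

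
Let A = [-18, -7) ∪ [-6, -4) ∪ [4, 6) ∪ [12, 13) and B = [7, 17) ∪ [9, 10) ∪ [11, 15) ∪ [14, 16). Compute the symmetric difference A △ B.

Merge the second list: [7, 17).
Only in the first: [-18, -7), [-6, -4), [4, 6).
Only in the second: [7, 12), [13, 17).
Together these are the periods covered by exactly one.

[-18, -7) ∪ [-6, -4) ∪ [4, 6) ∪ [7, 12) ∪ [13, 17)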